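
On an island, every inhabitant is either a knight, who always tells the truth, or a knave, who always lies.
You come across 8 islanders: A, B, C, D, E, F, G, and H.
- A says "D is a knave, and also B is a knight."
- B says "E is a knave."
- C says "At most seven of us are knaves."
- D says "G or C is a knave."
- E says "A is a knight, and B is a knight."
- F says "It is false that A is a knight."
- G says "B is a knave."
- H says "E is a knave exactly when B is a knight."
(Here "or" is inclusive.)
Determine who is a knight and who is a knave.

A is a knave, B is a knight, C is a knight, D is a knight, E is a knave, F is a knight, G is a knave, and H is a knight.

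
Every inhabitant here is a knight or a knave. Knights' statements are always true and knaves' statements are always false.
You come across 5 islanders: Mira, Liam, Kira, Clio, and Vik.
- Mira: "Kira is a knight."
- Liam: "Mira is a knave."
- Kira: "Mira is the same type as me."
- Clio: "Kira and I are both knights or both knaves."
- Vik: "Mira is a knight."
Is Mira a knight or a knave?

Consistent assignments: {Mira=knight, Liam=knave, Kira=knight, Clio=knight, Vik=knight}; {Mira=knight, Liam=knave, Kira=knight, Clio=knave, Vik=knight}
In every consistent assignment, Mira is a knight.

Mira is a knight.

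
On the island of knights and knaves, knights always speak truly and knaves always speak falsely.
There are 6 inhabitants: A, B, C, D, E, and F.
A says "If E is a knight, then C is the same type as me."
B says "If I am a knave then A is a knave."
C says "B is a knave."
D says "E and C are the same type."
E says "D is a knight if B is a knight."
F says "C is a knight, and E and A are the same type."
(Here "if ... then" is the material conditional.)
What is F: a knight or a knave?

F is a knight.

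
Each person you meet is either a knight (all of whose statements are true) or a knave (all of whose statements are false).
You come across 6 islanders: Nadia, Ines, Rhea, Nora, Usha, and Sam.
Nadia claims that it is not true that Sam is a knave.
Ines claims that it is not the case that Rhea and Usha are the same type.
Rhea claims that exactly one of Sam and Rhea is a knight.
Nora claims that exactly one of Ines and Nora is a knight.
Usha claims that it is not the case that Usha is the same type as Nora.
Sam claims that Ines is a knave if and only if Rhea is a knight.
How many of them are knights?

0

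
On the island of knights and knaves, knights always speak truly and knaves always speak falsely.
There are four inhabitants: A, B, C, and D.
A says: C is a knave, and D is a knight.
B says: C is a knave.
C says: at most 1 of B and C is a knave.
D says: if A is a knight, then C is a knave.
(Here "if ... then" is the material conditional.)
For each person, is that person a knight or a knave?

Knights: C and D. Knaves: A and B.

Since A is a knave, "C is a knave, and D is a knight" needs to be false, which holds.
As a knave, B's statement "C is a knave" should be false; it is.
Since C is a knight, "at most 1 of B and C is a knave" needs to be True, which holds.
As a knight, D's statement "if A is a knight, then C is a knave" should be True; it is.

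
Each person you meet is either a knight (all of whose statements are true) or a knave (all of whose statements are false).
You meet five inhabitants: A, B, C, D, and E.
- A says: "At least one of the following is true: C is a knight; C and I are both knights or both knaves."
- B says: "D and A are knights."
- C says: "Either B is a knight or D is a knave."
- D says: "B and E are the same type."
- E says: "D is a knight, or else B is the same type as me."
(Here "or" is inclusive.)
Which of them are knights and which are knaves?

As a knight, A's statement "at least one of the following is true: C is a knight; C and I are both knights or both knaves" should be true; it is.
B is a knight, so "D and A are knights" must be true — and it is.
As a knight, C's statement "either B is a knight or D is a knave" should be true; it is.
D is a knight; "B and E are the same type" is true, as required.
E is a knight, so "D is a knight, or else B is the same type as me" must be true — and it is.

Knights: A, B, C, D, and E. Knaves: none.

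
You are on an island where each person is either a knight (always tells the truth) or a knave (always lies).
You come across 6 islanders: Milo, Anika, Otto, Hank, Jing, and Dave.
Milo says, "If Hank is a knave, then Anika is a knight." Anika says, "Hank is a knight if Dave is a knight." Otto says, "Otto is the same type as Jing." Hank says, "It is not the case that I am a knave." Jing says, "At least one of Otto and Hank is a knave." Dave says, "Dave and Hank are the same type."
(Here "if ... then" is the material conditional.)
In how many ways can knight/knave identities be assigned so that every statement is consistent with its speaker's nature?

2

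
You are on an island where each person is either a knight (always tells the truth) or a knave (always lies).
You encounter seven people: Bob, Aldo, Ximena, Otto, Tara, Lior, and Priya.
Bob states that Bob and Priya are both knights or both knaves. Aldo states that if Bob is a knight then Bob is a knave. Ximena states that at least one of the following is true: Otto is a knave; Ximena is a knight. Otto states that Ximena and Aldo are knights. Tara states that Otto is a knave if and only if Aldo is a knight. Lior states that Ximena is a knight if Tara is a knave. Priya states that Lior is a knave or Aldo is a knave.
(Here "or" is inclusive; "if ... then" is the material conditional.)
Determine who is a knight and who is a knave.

Bob (knight): "Bob and Priya are both knights or both knaves" — true. ✓
As a knave, Aldo's statement "if Bob is a knight then Bob is a knave" should be False; it is.
As a knight, Ximena's statement "at least one of the following is true: Otto is a knave; Ximena is a knight" should be true; it is.
Otto is a knave, and the claim "Ximena and Aldo are knights" is indeed False.
As a knave, Tara's statement "Otto is a knave if and only if Aldo is a knight" should be False; it is.
Since Lior is a knight, "Ximena is a knight if Tara is a knave" needs to be true, which holds.
Priya is a knight; "Lior is a knave or Aldo is a knave" is true, as required.

Bob is a knight, Aldo is a knave, Ximena is a knight, Otto is a knave, Tara is a knave, Lior is a knight, and Priya is a knight.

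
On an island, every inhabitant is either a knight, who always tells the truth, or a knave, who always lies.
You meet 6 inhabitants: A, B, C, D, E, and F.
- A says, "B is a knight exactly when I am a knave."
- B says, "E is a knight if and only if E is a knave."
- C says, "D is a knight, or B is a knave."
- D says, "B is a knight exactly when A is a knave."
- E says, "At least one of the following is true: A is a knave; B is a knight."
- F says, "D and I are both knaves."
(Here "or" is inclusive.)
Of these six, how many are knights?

The unique consistent assignment is A=knight, B=knave, C=knight, D=knight, E=knave, F=knave.
That has 3 knights.

3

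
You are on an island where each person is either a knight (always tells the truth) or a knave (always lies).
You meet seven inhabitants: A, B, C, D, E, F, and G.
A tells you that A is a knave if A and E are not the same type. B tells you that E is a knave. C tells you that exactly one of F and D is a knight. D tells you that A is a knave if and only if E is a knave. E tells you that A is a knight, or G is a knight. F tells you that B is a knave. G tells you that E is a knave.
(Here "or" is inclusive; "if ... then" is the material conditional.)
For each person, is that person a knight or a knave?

Knights: A, D, E, and F. Knaves: B, C, and G.

As a knight, A's statement "A is a knave if A and E are not the same type" should be True; it is.
B is a knave, so "E is a knave" must be false — and it is.
Since C is a knave, "exactly one of F and D is a knight" needs to be false, which holds.
D is a knight, so "A is a knave if and only if E is a knave" must be True — and it is.
As a knight, E's statement "A is a knight, or G is a knight" should be True; it is.
As a knight, F's statement "B is a knave" should be True; it is.
G is a knave, and the claim "E is a knave" is indeed false.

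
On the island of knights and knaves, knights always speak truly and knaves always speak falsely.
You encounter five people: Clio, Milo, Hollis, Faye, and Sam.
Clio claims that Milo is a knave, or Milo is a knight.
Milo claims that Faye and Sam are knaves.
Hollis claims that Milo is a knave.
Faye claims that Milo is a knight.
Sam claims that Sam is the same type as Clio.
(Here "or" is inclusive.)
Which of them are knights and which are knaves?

Clio is a knight, and the claim "Milo is a knave, or Milo is a knight" is indeed true.
Since Milo is a knave, "Faye and Sam are knaves" needs to be False, which holds.
Hollis (knight): "Milo is a knave" — true. ✓
Faye is a knave; "Milo is a knight" is False, as required.
As a knight, Sam's statement "Sam is the same type as Clio" should be true; it is.

Knights: Clio, Hollis, and Sam. Knaves: Milo and Faye.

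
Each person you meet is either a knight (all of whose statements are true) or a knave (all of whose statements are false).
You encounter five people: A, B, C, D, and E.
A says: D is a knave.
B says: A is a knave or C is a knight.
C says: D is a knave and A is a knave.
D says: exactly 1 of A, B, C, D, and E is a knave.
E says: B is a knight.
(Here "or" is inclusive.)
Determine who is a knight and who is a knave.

A is a knight, B is a knave, C is a knave, D is a knave, and E is a knave.

A is a knight, so "D is a knave" must be true — and it is.
B is a knave, so "A is a knave or C is a knight" must be False — and it is.
Since C is a knave, "D is a knave and A is a knave" needs to be False, which holds.
D is a knave, so "exactly 1 of A, B, C, D, and E is a knave" must be False — and it is.
E is a knave, and the claim "B is a knight" is indeed False.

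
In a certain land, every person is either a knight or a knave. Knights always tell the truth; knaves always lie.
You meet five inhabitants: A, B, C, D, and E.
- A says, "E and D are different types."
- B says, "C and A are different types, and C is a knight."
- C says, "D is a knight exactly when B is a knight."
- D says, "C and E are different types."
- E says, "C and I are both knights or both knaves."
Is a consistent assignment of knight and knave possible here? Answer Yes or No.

One consistent assignment: A=knight, B=knave, C=knight, D=knave, E=knight.

Yes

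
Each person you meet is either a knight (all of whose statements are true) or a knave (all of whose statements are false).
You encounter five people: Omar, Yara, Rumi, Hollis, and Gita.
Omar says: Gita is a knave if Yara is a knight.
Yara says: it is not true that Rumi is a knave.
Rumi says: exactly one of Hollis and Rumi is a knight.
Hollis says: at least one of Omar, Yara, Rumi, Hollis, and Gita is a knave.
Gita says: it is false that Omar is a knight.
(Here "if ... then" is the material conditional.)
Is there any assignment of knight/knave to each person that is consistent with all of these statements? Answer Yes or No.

No

Checking all 32 assignments, each has at least one speaker whose statement's truth value contradicts their type.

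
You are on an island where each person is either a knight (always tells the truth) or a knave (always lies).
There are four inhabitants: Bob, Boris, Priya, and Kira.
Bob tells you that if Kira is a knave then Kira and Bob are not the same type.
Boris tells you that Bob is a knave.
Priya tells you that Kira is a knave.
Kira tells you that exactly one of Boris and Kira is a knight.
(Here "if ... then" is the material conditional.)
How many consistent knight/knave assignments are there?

Consistent assignments:
  Bob=knight, Boris=knave, Priya=knight, Kira=knave
  Bob=knight, Boris=knave, Priya=knave, Kira=knight

2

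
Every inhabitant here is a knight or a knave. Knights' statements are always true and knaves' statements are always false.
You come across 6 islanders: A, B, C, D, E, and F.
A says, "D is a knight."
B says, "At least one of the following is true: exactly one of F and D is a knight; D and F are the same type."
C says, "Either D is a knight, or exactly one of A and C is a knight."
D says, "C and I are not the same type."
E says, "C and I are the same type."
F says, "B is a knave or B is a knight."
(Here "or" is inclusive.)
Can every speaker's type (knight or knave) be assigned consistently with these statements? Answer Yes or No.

No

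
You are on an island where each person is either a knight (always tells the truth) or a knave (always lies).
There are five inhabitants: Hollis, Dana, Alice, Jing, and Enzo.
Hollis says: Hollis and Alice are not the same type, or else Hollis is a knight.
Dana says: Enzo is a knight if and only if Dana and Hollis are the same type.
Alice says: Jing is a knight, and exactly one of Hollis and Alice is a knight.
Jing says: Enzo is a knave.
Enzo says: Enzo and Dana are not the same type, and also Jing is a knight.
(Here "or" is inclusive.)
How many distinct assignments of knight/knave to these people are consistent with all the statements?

Consistent assignments:
  Hollis=knave, Dana=knave, Alice=knave, Jing=knight, Enzo=knave

1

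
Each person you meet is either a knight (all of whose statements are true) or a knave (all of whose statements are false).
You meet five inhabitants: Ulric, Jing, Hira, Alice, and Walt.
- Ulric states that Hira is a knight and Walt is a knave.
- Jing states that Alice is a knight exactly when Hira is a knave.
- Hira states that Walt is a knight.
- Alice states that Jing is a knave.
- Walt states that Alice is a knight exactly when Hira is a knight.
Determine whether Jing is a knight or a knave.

Consistent assignments: {Ulric=knave, Jing=knave, Hira=knight, Alice=knight, Walt=knight}
In every consistent assignment, Jing is a knave.

Jing is a knave.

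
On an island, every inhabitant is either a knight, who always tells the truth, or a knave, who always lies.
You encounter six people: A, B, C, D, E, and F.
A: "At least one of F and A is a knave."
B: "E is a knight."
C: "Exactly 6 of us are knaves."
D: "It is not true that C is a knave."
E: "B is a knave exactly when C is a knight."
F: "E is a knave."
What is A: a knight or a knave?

A is a knight.

Consistent assignments: {A=knight, B=knight, C=knave, D=knave, E=knight, F=knave}
In every consistent assignment, A is a knight.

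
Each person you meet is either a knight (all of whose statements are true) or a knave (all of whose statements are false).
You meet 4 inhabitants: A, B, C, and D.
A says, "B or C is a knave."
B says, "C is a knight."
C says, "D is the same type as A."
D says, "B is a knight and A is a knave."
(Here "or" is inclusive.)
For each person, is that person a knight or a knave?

Knights: A. Knaves: B, C, and D.

A is a knight, so "B or C is a knave" must be true — and it is.
B is a knave, so "C is a knight" must be false — and it is.
As a knave, C's statement "D is the same type as A" should be false; it is.
D (knave): "B is a knight and A is a knave" — false. ✓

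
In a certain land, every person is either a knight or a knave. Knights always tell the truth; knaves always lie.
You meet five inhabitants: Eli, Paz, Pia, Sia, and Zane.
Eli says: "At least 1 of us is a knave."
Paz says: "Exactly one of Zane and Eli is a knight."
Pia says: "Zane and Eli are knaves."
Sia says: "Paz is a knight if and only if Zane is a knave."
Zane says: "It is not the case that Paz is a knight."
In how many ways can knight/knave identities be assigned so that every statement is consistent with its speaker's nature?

2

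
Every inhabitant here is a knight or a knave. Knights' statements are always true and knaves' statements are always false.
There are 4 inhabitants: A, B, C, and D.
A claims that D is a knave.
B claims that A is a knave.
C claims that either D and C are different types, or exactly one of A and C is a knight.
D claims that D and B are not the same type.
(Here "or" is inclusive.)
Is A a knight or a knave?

A is a knight.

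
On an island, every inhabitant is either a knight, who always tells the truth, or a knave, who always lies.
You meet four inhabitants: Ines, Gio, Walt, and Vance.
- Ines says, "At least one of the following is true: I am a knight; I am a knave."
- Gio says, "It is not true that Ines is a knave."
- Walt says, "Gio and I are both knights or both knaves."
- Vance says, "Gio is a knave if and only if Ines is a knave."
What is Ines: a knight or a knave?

Ines is a knight.

Consistent assignments: {Ines=knight, Gio=knight, Walt=knight, Vance=knight}; {Ines=knight, Gio=knight, Walt=knave, Vance=knight}
In every consistent assignment, Ines is a knight.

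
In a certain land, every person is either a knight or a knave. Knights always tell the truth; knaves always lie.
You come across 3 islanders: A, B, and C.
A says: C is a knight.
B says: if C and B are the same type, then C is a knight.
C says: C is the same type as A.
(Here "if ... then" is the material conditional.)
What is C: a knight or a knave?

C is a knight.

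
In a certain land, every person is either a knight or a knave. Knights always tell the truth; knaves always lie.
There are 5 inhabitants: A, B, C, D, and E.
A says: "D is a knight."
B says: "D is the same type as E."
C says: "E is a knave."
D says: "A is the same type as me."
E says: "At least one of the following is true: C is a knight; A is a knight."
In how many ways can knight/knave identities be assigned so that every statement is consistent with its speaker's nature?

1

Consistent assignments:
  A=knight, B=knight, C=knave, D=knight, E=knight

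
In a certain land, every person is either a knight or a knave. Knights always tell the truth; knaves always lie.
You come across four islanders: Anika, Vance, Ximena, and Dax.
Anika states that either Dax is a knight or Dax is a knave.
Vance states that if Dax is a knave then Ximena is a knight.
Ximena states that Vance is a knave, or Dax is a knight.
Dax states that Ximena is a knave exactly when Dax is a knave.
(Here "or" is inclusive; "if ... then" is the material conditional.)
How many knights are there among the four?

The unique consistent assignment is Anika=knight, Vance=knight, Ximena=knight, Dax=knight.
That has 4 knights.

4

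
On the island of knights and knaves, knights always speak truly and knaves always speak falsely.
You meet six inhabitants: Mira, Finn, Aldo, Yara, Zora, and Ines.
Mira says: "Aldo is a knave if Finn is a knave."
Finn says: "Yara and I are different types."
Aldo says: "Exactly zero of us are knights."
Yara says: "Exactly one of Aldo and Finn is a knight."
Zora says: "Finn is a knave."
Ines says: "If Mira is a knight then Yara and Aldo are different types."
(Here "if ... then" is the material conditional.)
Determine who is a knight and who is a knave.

Knights: Mira and Zora. Knaves: Finn, Aldo, Yara, and Ines.

Mira is a knight, and the claim "Aldo is a knave if Finn is a knave" is indeed True.
Since Finn is a knave, "Yara and I are different types" needs to be False, which holds.
Aldo is a knave, so "exactly zero of us are knights" must be False — and it is.
Yara is a knave, so "exactly one of Aldo and Finn is a knight" must be False — and it is.
Zora is a knight; "Finn is a knave" is True, as required.
Since Ines is a knave, "if Mira is a knight then Yara and Aldo are different types" needs to be False, which holds.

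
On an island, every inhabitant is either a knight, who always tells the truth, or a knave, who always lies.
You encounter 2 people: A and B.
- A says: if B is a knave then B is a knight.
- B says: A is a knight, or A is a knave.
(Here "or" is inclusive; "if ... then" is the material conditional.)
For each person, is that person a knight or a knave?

Knights: A and B. Knaves: none.

A is a knight, and the claim "if B is a knave then B is a knight" is indeed true.
B (knight): "A is a knight, or A is a knave" — true. ✓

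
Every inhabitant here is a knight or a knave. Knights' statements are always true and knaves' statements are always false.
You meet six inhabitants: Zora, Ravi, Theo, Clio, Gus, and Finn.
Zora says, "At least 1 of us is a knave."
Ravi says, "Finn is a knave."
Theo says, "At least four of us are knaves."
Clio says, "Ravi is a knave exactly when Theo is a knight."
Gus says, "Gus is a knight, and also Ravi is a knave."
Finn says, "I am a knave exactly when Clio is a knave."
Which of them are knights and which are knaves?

Knights: Zora, Ravi, and Clio. Knaves: Theo, Gus, and Finn.

Zora is a knight, so "at least 1 of us is a knave" must be true — and it is.
Ravi is a knight; "Finn is a knave" is true, as required.
Theo is a knave, so "at least four of us are knaves" must be false — and it is.
Clio is a knight; "Ravi is a knave exactly when Theo is a knight" is true, as required.
As a knave, Gus's statement "Gus is a knight, and also Ravi is a knave" should be false; it is.
Since Finn is a knave, "I am a knave exactly when Clio is a knave" needs to be false, which holds.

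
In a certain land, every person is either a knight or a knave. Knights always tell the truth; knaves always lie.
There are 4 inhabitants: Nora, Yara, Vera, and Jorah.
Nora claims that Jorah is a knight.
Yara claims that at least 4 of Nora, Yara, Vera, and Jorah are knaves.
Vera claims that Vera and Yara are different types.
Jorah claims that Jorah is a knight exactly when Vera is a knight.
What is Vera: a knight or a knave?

Vera is a knight.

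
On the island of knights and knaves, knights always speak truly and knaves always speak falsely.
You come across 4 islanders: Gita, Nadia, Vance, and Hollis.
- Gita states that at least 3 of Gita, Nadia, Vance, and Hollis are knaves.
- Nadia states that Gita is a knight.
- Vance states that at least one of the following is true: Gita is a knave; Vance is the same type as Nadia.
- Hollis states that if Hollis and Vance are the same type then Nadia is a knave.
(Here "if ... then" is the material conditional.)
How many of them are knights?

2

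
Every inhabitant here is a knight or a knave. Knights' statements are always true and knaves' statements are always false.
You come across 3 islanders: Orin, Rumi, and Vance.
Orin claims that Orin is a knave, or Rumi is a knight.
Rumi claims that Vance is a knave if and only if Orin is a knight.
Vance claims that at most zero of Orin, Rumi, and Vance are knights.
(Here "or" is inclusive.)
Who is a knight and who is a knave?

Since Orin is a knight, "Orin is a knave, or Rumi is a knight" needs to be true, which holds.
Rumi is a knight; "Vance is a knave if and only if Orin is a knight" is true, as required.
Vance is a knave, and the claim "at most zero of Orin, Rumi, and Vance are knights" is indeed False.

Orin is a knight, Rumi is a knight, and Vance is a knave.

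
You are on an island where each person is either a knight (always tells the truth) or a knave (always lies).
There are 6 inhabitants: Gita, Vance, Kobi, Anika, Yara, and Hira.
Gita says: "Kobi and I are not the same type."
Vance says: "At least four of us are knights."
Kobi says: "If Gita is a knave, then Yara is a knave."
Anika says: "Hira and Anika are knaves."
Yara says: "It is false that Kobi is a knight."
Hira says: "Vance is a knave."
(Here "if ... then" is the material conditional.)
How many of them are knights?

2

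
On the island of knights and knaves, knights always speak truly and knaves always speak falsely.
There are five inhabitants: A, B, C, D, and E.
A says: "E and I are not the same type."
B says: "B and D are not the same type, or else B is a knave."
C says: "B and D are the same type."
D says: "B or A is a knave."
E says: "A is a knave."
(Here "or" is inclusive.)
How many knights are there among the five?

2

The unique consistent assignment is A=knight, B=knight, C=knave, D=knave, E=knave.
That has 2 knights.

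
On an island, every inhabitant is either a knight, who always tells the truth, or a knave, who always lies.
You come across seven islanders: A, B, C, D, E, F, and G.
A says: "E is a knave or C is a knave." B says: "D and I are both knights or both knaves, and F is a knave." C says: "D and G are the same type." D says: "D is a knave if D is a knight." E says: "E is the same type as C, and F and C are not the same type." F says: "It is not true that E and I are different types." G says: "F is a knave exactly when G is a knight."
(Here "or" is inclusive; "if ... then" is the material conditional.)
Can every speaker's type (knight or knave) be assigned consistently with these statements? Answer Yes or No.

No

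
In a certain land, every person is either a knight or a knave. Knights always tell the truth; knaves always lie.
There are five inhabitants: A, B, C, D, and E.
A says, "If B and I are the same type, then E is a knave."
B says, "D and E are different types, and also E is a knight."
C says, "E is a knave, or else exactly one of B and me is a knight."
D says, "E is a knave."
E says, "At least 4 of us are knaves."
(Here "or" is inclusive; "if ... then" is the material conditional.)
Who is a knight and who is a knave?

Knights: A, C, and D. Knaves: B and E.

Suppose A is a knave. Then A's statement "if B and I are the same type, then E is a knave" would have to be false. Checking the 16 ways to assign the others, none is consistent with every speaker.
(For instance, with B=knave, C=knight, D=knight, E=knave, A's claim "if B and I are the same type, then E is a knave" comes out true where it would need to be false.)
So A must be a knight, making "if B and I are the same type, then E is a knave" true. Taking A=knight, B=knave, C=knight, D=knight, E=knave, each remaining statement checks out:
  B (knave): "D and E are different types, and also E is a knight" — false. ✓
  C (knight): "E is a knave, or else exactly one of B and me is a knight" — true. ✓
  D (knight): "E is a knave" — true. ✓
  E (knave): "at least 4 of us are knaves" — false. ✓
This is the unique consistent assignment.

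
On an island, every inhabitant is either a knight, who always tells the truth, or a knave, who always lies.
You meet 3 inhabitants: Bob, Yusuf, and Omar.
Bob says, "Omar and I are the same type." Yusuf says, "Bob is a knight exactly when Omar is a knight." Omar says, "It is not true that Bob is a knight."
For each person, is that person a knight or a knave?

Bob is a knave, Yusuf is a knave, and Omar is a knight.

Bob (knave): "Omar and I are the same type" — false. ✓
Yusuf is a knave, and the claim "Bob is a knight exactly when Omar is a knight" is indeed false.
Omar is a knight, and the claim "it is not true that Bob is a knight" is indeed True.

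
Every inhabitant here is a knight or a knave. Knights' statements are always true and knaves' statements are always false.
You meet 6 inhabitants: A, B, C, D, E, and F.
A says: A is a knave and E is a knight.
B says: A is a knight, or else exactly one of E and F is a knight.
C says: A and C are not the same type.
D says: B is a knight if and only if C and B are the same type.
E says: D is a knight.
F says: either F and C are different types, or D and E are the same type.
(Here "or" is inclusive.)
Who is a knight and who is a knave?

A is a knave, B is a knight, C is a knave, D is a knave, E is a knave, and F is a knight.

A is a knave, and the claim "A is a knave and E is a knight" is indeed False.
B (knight): "A is a knight, or else exactly one of E and F is a knight" — True. ✓
C is a knave, and the claim "A and C are not the same type" is indeed False.
D is a knave; "B is a knight if and only if C and B are the same type" is False, as required.
Since E is a knave, "D is a knight" needs to be False, which holds.
F (knight): "either F and C are different types, or D and E are the same type" — True. ✓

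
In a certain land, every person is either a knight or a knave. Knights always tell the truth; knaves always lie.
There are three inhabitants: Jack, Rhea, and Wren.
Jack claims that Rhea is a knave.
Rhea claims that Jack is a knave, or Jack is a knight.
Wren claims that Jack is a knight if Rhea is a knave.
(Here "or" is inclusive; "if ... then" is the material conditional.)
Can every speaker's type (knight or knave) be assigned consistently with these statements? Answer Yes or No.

Yes

One consistent assignment: Jack=knave, Rhea=knight, Wren=knight.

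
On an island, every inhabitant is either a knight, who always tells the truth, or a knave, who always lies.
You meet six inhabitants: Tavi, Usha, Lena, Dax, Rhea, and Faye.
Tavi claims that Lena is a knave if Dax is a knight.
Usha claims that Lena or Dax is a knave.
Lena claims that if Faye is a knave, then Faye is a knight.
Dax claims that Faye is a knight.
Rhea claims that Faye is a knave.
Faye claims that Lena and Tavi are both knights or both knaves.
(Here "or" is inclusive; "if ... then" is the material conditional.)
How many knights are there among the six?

The unique consistent assignment is Tavi=knight, Usha=knight, Lena=knave, Dax=knave, Rhea=knight, Faye=knave.
That has 3 knights.

3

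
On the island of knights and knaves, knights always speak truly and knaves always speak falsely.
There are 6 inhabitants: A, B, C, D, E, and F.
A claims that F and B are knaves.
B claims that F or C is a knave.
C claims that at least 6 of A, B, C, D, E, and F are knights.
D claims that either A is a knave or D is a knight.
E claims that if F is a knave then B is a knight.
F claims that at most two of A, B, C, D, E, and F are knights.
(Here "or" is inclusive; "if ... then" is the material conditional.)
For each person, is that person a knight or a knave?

Knights: B, D, and E. Knaves: A, C, and F.

A is a knave; "F and B are knaves" is False, as required.
B is a knight, and the claim "F or C is a knave" is indeed True.
C is a knave, so "at least 6 of A, B, C, D, E, and F are knights" must be False — and it is.
D is a knight, and the claim "either A is a knave or D is a knight" is indeed True.
E is a knight; "if F is a knave then B is a knight" is True, as required.
F is a knave, so "at most two of A, B, C, D, E, and F are knights" must be False — and it is.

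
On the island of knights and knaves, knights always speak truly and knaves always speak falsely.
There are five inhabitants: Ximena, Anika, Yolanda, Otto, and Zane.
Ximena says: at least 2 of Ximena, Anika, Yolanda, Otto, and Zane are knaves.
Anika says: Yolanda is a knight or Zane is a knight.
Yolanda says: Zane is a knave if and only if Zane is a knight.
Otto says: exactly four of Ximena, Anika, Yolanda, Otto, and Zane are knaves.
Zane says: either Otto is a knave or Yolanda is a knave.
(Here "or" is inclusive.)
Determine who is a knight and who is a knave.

Ximena is a knight, Anika is a knight, Yolanda is a knave, Otto is a knave, and Zane is a knight.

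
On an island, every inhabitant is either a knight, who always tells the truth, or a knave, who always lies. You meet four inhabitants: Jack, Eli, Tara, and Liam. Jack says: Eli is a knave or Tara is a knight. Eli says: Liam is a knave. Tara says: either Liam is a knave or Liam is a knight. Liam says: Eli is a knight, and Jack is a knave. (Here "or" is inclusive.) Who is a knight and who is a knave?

As a knight, Jack's statement "Eli is a knave or Tara is a knight" should be True; it is.
Eli is a knight, so "Liam is a knave" must be True — and it is.
Since Tara is a knight, "either Liam is a knave or Liam is a knight" needs to be True, which holds.
Liam is a knave, and the claim "Eli is a knight, and Jack is a knave" is indeed false.

Jack is a knight, Eli is a knight, Tara is a knight, and Liam is a knave.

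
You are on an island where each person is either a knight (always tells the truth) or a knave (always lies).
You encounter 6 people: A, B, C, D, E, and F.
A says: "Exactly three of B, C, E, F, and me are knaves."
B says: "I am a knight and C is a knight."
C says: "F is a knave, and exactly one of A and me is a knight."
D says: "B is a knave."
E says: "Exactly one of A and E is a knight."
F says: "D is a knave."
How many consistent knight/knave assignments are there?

Consistent assignments:
  A=knave, B=knave, C=knight, D=knight, E=knave, F=knave
  A=knave, B=knave, C=knave, D=knight, E=knight, F=knave
  A=knave, B=knave, C=knave, D=knight, E=knave, F=knave

3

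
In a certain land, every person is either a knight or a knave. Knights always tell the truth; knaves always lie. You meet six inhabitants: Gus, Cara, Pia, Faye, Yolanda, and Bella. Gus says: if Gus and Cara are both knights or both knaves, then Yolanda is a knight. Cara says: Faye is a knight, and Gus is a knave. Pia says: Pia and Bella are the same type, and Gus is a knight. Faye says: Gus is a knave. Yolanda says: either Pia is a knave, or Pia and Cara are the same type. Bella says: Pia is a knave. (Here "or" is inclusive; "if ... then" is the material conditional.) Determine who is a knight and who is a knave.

Gus is a knight, Cara is a knave, Pia is a knave, Faye is a knave, Yolanda is a knight, and Bella is a knight.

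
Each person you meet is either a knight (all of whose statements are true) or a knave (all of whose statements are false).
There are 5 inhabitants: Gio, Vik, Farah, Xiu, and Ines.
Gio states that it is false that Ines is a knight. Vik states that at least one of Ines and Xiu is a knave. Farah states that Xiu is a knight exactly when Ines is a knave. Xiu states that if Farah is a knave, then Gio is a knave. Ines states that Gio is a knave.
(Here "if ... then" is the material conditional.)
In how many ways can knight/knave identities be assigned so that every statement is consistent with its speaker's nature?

Consistent assignments:
  Gio=knight, Vik=knight, Farah=knight, Xiu=knight, Ines=knave
  Gio=knight, Vik=knight, Farah=knave, Xiu=knave, Ines=knave
  Gio=knave, Vik=knave, Farah=knave, Xiu=knight, Ines=knight

3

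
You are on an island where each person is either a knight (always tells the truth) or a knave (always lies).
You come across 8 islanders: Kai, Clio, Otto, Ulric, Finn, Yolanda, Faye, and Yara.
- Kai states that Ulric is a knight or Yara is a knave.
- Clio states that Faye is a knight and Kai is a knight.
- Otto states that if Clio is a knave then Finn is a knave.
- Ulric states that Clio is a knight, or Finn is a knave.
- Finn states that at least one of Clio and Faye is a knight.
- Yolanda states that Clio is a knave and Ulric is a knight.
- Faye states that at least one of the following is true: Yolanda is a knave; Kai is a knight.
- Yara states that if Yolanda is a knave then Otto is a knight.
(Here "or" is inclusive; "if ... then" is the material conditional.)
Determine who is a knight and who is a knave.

Kai is a knight, Clio is a knight, Otto is a knight, Ulric is a knight, Finn is a knight, Yolanda is a knave, Faye is a knight, and Yara is a knight.

As a knight, Kai's statement "Ulric is a knight or Yara is a knave" should be true; it is.
As a knight, Clio's statement "Faye is a knight and Kai is a knight" should be true; it is.
Otto is a knight, and the claim "if Clio is a knave then Finn is a knave" is indeed true.
Ulric is a knight, so "Clio is a knight, or Finn is a knave" must be true — and it is.
As a knight, Finn's statement "at least one of Clio and Faye is a knight" should be true; it is.
Yolanda is a knave, so "Clio is a knave and Ulric is a knight" must be false — and it is.
As a knight, Faye's statement "at least one of the following is true: Yolanda is a knave; Kai is a knight" should be true; it is.
Since Yara is a knight, "if Yolanda is a knave then Otto is a knight" needs to be true, which holds.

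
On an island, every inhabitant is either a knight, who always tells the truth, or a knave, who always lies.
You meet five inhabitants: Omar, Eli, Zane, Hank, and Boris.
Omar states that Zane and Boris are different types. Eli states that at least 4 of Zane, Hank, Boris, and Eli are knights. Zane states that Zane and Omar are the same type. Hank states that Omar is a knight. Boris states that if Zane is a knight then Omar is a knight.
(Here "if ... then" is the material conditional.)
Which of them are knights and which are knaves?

Omar is a knight, Eli is a knave, Zane is a knave, Hank is a knight, and Boris is a knight.

Since Omar is a knight, "Zane and Boris are different types" needs to be true, which holds.
Eli is a knave; "at least 4 of Zane, Hank, Boris, and Eli are knights" is false, as required.
Since Zane is a knave, "Zane and Omar are the same type" needs to be false, which holds.
Hank is a knight; "Omar is a knight" is true, as required.
Boris is a knight, and the claim "if Zane is a knight then Omar is a knight" is indeed true.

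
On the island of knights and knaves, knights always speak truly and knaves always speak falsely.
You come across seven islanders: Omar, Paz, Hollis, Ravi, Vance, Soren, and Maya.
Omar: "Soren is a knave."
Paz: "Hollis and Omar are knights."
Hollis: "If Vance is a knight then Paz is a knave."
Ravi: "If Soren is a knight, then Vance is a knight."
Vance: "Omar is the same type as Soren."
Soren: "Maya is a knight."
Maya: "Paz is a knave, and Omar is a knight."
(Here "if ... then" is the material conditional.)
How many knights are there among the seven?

4

The unique consistent assignment is Omar=knight, Paz=knight, Hollis=knight, Ravi=knight, Vance=knave, Soren=knave, Maya=knave.
That has 4 knights.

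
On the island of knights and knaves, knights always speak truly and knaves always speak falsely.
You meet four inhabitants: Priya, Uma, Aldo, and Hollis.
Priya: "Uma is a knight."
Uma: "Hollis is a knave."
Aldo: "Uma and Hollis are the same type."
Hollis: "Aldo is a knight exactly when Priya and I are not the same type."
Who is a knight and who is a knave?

Suppose Priya is a knave. Then Priya's statement "Uma is a knight" would have to be false. Checking the 8 ways to assign the others, none is consistent with every speaker.
(For instance, with Uma=knight, Aldo=knave, Hollis=knave, Priya's claim "Uma is a knight" comes out true where it would need to be false.)
So Priya must be a knight, making "Uma is a knight" true. Taking Priya=knight, Uma=knight, Aldo=knave, Hollis=knave, each remaining statement checks out:
  Uma (knight): "Hollis is a knave" — true. ✓
  Aldo (knave): "Uma and Hollis are the same type" — false. ✓
  Hollis (knave): "Aldo is a knight exactly when Priya and I are not the same type" — false. ✓
This is the unique consistent assignment.

Priya is a knight, Uma is a knight, Aldo is a knave, and Hollis is a knave.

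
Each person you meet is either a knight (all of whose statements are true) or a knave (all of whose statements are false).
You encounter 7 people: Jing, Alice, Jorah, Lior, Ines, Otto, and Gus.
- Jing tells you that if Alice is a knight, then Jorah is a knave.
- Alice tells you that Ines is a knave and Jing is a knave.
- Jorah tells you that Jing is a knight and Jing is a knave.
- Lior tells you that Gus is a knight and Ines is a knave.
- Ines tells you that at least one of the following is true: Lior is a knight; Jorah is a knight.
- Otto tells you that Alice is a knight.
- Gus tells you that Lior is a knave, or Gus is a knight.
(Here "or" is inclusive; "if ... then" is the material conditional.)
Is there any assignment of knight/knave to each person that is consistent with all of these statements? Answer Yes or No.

No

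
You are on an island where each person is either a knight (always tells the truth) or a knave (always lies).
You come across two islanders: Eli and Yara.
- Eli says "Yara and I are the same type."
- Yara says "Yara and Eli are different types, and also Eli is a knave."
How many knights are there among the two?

1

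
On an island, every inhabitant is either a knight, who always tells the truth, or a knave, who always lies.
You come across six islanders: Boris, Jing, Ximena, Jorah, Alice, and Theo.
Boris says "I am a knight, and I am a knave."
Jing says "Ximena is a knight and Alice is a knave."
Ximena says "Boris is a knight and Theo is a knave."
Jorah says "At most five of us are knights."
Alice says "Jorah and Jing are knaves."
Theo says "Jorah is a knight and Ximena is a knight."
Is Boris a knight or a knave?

Boris is a knave.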